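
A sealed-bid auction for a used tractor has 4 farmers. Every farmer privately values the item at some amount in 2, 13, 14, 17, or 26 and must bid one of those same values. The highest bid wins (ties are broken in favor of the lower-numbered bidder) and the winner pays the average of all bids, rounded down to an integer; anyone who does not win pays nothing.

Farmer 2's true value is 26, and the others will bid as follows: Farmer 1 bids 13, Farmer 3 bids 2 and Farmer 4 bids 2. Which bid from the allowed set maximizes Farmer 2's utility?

14

Bid 2: loses, pays 0, utility 0.
Bid 13: loses, pays 0, utility 0.
Bid 14: wins, pays 7, utility 26 - 7 = 19.
Bid 17: wins, pays 8, utility 26 - 8 = 18.
Bid 26: wins, pays 10, utility 26 - 10 = 16.
The best choice is 14 with utility 19.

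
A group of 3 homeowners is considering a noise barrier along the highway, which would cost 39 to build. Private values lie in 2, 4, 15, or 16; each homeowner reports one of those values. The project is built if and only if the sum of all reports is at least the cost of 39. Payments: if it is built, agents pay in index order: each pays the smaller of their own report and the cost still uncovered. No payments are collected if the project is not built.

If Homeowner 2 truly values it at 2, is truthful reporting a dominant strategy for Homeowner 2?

Check each profile of the others' reports and compare truth against every alternative report.
Others report (2, 2): truth gives 0, best alternative gives 0.
Others report (2, 4): truth gives 0, best alternative gives 0.
Others report (2, 15): truth gives 0, best alternative gives 0.
Others report (2, 16): truth gives 0, best alternative gives 0.
Others report (4, 2): truth gives 0, best alternative gives 0.
Others report (4, 4): truth gives 0, best alternative gives 0.
(Remaining 10 profiles checked similarly; truth is weakly best in each.)
In every case the truthful report is at least as good as any alternative, so it is a dominant strategy.

Yes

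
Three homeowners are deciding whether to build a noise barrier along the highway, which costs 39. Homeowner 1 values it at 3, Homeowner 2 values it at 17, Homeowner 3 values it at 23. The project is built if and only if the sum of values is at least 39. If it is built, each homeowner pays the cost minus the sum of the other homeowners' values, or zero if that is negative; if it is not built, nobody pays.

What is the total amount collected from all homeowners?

32

Total value 43 ≥ cost 39, so it is built.
Homeowner 1: others sum to 40; max(0, 39 - 40) = 0.
Homeowner 2: others sum to 26; max(0, 39 - 26) = 13.
Homeowner 3: others sum to 20; max(0, 39 - 20) = 19.
Total collected = 0 + 13 + 19 = 32.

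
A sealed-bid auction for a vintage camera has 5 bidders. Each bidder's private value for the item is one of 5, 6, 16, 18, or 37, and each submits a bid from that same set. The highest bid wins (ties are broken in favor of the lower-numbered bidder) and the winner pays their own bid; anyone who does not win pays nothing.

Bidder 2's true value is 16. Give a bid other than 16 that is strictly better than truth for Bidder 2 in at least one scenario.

6

Suppose Bidder 1 bids 5, Bidder 3 bids 5, Bidder 4 bids 5 and Bidder 5 bids 5.
Bid 16: wins, pays 16, utility 16 - 16 = 0.
Bid 6: wins, pays 6, utility 16 - 6 = 10.
So bidding 6 beats truth here (10 > 0).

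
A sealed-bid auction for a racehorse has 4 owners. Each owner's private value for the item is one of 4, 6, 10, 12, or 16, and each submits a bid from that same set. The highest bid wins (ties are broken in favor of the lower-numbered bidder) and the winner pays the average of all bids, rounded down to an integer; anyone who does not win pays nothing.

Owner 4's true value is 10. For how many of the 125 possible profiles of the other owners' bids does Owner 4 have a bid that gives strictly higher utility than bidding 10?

Others bid (4, 4, 4): truth gives 5; bid 6 gives 6 > 5. Violating.
Others bid (4, 4, 10): truth gives 0; bid 12 gives 3 > 0. Violating.
Others bid (4, 4, 12): truth gives 0; bid 16 gives 1 > 0. Violating.
Others bid (4, 6, 10): truth gives 0; bid 12 gives 2 > 0. Violating.
Others bid (4, 4, 6): truth gives 4; no alternative beats it.
Others bid (4, 4, 16): truth gives 0; no alternative beats it.
(Checking all 125 profiles: 28 have a profitable deviation, 97 do not.)

28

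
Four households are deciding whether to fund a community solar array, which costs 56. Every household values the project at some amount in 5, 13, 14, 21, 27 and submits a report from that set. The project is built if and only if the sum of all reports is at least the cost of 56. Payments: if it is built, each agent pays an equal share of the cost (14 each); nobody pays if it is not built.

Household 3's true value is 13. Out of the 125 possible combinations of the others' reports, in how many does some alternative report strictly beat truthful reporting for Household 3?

Others report (5, 13, 27): truth gives -1; report 5 gives 0 > -1. Violating.
Others report (5, 14, 27): truth gives -1; report 5 gives 0 > -1. Violating.
Others report (5, 21, 21): truth gives -1; report 5 gives 0 > -1. Violating.
Others report (5, 27, 13): truth gives -1; report 5 gives 0 > -1. Violating.
Others report (5, 5, 5): truth gives 0; no alternative beats it.
Others report (5, 5, 13): truth gives 0; no alternative beats it.
(Checking all 125 profiles: 27 have a profitable deviation, 98 do not.)

27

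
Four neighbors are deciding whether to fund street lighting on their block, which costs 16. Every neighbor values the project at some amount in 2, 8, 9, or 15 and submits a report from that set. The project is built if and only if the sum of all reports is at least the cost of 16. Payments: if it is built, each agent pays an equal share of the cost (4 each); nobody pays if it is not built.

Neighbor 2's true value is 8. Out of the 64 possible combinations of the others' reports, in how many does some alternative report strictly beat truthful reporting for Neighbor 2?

1

Others report (2, 2, 2): truth gives 0; report 15 gives 4 > 0. Violating.
Others report (2, 2, 8): truth gives 4; no alternative beats it.
Others report (2, 2, 9): truth gives 4; no alternative beats it.
(Checking all 64 profiles: 1 has a profitable deviation, 63 do not.)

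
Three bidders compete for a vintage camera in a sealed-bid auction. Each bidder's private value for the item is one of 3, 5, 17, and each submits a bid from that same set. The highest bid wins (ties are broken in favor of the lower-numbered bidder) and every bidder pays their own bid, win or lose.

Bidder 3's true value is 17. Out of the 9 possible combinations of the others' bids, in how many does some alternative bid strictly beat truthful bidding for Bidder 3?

Others bid (3, 3): truth gives 0; bid 5 gives 12 > 0. Violating.
Others bid (3, 17): truth gives -17; bid 3 gives -3 > -17. Violating.
Others bid (5, 17): truth gives -17; bid 3 gives -3 > -17. Violating.
Others bid (17, 3): truth gives -17; bid 3 gives -3 > -17. Violating.
Others bid (3, 5): truth gives 0; no alternative beats it.
Others bid (5, 3): truth gives 0; no alternative beats it.
(Checking all 9 profiles: 6 have a profitable deviation, 3 do not.)

6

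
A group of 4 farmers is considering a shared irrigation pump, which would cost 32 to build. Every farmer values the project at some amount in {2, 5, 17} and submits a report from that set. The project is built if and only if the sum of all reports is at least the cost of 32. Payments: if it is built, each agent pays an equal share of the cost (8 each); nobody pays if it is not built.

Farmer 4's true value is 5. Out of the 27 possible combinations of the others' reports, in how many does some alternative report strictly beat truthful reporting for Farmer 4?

Others report (5, 5, 17): truth gives -3; report 2 gives 0 > -3. Violating.
Others report (5, 17, 5): truth gives -3; report 2 gives 0 > -3. Violating.
Others report (17, 5, 5): truth gives -3; report 2 gives 0 > -3. Violating.
Others report (2, 2, 2): truth gives 0; no alternative beats it.
Others report (2, 2, 5): truth gives 0; no alternative beats it.
(Checking all 27 profiles: 3 have a profitable deviation, 24 do not.)

3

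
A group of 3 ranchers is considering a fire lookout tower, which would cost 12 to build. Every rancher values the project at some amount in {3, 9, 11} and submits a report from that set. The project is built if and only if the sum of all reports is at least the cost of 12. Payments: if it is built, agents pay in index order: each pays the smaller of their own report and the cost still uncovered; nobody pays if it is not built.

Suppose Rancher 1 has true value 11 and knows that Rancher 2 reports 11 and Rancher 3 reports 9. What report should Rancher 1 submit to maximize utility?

3

Report 3: project built, pays 3, utility 11 - 3 = 8.
Report 9: project built, pays 9, utility 11 - 9 = 2.
Report 11: project built, pays 11, utility 11 - 11 = 0.
The best choice is 3 with utility 8.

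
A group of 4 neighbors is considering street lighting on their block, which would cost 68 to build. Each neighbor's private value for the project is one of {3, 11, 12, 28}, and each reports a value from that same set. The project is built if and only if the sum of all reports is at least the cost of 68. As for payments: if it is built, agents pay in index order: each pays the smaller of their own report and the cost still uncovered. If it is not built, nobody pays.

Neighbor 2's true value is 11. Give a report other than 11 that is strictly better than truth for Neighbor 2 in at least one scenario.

3

Suppose Neighbor 1 reports 11, Neighbor 3 reports 28 and Neighbor 4 reports 28.
Report 11: project built, pays 11, utility 11 - 11 = 0.
Report 3: project built, pays 3, utility 11 - 3 = 8.
So reporting 3 beats truth here (8 > 0).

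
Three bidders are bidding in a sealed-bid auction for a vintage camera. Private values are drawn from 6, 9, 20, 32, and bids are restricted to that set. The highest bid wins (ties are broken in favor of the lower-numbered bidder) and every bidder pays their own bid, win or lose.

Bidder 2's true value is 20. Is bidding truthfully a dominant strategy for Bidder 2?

No

Consider the case where Bidder 1 bids 6 and Bidder 3 bids 6.
Truthful bid 20: wins, pays 20, utility 20 - 20 = 0.
Bid 9 instead: wins, pays 9, utility 20 - 9 = 11.
Since 11 > 0, bidding 9 is strictly better here, so truthful bidding is not dominant.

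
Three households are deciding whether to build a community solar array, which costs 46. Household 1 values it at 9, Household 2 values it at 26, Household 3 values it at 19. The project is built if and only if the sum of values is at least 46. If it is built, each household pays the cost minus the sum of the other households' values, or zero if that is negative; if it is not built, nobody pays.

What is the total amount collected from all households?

30

Total value 54 ≥ cost 46, so it is built.
Household 1: others sum to 45; max(0, 46 - 45) = 1.
Household 2: others sum to 28; max(0, 46 - 28) = 18.
Household 3: others sum to 35; max(0, 46 - 35) = 11.
Total collected = 1 + 18 + 11 = 30.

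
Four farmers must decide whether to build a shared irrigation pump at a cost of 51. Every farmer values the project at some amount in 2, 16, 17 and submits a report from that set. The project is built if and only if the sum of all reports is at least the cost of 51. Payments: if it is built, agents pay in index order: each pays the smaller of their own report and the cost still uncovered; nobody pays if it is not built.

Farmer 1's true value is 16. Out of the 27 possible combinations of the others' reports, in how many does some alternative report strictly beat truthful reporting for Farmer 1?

7

Others report (16, 16, 17): truth gives 0; report 2 gives 14 > 0. Violating.
Others report (16, 17, 16): truth gives 0; report 2 gives 14 > 0. Violating.
Others report (16, 17, 17): truth gives 0; report 2 gives 14 > 0. Violating.
Others report (17, 16, 16): truth gives 0; report 2 gives 14 > 0. Violating.
Others report (2, 2, 2): truth gives 0; no alternative beats it.
Others report (2, 2, 16): truth gives 0; no alternative beats it.
(Checking all 27 profiles: 7 have a profitable deviation, 20 do not.)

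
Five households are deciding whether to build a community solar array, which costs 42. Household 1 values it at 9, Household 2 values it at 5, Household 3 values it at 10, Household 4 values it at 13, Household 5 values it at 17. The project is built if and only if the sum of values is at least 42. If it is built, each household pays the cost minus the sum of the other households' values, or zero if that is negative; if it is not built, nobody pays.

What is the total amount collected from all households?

Total value 54 ≥ cost 42, so it is built.
Household 1: others sum to 45; max(0, 42 - 45) = 0.
Household 2: others sum to 49; max(0, 42 - 49) = 0.
Household 3: others sum to 44; max(0, 42 - 44) = 0.
Household 4: others sum to 41; max(0, 42 - 41) = 1.
Household 5: others sum to 37; max(0, 42 - 37) = 5.
Total collected = 0 + 0 + 0 + 1 + 5 = 6.

6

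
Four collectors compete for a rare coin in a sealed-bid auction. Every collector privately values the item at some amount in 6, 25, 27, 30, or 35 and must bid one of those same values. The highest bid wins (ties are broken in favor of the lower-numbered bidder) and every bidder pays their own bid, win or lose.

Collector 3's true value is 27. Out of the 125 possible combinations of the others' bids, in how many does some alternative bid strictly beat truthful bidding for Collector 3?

Others bid (6, 6, 6): truth gives 0; bid 25 gives 2 > 0. Violating.
Others bid (6, 6, 25): truth gives 0; bid 25 gives 2 > 0. Violating.
Others bid (6, 6, 30): truth gives -27; bid 30 gives -3 > -27. Violating.
Others bid (6, 6, 35): truth gives -27; bid 6 gives -6 > -27. Violating.
Others bid (6, 6, 27): truth gives 0; no alternative beats it.
Others bid (6, 25, 6): truth gives 0; no alternative beats it.
(Checking all 125 profiles: 115 have a profitable deviation, 10 do not.)

115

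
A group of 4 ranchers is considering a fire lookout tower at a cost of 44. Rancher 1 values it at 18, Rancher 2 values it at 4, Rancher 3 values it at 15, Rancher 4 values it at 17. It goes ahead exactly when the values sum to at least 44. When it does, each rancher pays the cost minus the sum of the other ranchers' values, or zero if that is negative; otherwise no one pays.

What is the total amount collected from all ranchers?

20

Total value 54 ≥ cost 44, so it is built.
Rancher 1: others sum to 36; max(0, 44 - 36) = 8.
Rancher 2: others sum to 50; max(0, 44 - 50) = 0.
Rancher 3: others sum to 39; max(0, 44 - 39) = 5.
Rancher 4: others sum to 37; max(0, 44 - 37) = 7.
Total collected = 8 + 0 + 5 + 7 = 20.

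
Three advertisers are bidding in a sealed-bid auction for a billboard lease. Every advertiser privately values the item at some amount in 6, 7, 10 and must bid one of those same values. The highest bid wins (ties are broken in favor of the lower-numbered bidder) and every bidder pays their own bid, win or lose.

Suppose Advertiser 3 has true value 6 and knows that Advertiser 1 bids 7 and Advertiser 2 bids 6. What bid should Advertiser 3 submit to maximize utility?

Bid 6: loses but pays 6, utility -6.
Bid 7: loses but pays 7, utility -7.
Bid 10: wins, pays 10, utility 6 - 10 = -4.
The best choice is 10 with utility -4.

10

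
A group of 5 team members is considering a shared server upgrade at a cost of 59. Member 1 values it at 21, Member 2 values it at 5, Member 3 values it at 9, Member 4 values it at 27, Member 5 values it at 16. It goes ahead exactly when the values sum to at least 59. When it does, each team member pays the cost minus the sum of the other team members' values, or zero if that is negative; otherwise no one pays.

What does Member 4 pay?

Total value 78 ≥ cost 59, so the project is built.
The other team members' values sum to 51.
Cost minus that sum is 59 - 51 = 8.

8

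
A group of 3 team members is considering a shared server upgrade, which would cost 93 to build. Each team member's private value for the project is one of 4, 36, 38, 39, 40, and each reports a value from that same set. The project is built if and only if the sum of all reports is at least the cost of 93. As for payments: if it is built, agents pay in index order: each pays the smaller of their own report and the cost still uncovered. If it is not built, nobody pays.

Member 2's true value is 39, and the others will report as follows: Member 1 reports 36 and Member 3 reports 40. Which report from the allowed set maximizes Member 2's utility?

36

Report 4: project not built, utility 0.
Report 36: project built, pays 36, utility 39 - 36 = 3.
Report 38: project built, pays 38, utility 39 - 38 = 1.
Report 39: project built, pays 39, utility 39 - 39 = 0.
Report 40: project built, pays 40, utility 39 - 40 = -1.
The best choice is 36 with utility 3.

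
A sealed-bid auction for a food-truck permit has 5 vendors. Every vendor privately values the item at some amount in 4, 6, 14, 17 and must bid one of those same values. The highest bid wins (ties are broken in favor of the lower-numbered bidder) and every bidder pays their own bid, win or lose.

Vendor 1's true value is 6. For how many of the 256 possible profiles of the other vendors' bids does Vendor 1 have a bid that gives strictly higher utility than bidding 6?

Others bid (4, 4, 4, 4): truth gives 0; bid 4 gives 2 > 0. Violating.
Others bid (4, 4, 4, 14): truth gives -6; bid 4 gives -4 > -6. Violating.
Others bid (4, 4, 4, 17): truth gives -6; bid 4 gives -4 > -6. Violating.
Others bid (4, 4, 6, 14): truth gives -6; bid 4 gives -4 > -6. Violating.
Others bid (4, 4, 4, 6): truth gives 0; no alternative beats it.
Others bid (4, 4, 6, 4): truth gives 0; no alternative beats it.
(Checking all 256 profiles: 241 have a profitable deviation, 15 do not.)

241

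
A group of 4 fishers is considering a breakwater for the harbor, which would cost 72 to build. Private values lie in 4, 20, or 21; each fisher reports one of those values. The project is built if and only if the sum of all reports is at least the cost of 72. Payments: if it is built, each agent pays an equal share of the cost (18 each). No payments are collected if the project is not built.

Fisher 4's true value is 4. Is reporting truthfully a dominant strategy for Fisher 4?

Check each profile of the others' reports and compare truth against every alternative report.
Others report (20, 20, 20): truth gives 0, best alternative gives -14.
Others report (20, 20, 21): truth gives 0, best alternative gives -14.
Others report (20, 21, 20): truth gives 0, best alternative gives -14.
Others report (20, 21, 21): truth gives 0, best alternative gives -14.
Others report (21, 20, 20): truth gives 0, best alternative gives -14.
Others report (21, 20, 21): truth gives 0, best alternative gives -14.
(Remaining 21 profiles checked similarly; truth is weakly best in each.)
In every case the truthful report is at least as good as any alternative, so it is a dominant strategy.

Yes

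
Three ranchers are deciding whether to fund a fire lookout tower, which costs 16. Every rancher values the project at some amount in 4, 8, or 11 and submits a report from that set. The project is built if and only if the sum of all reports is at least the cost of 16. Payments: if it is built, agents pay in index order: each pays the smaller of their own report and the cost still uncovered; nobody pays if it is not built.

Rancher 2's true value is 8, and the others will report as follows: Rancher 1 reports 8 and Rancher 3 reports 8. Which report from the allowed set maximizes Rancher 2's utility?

Report 4: project built, pays 4, utility 8 - 4 = 4.
Report 8: project built, pays 8, utility 8 - 8 = 0.
Report 11: project built, pays 8, utility 8 - 8 = 0.
The best choice is 4 with utility 4.

4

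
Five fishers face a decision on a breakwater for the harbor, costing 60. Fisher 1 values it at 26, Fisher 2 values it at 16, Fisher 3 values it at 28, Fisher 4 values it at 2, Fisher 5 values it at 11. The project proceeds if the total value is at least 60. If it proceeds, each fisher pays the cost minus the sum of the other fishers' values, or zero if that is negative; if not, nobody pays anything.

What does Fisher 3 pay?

Total value 83 ≥ cost 60, so the project is built.
The other fishers' values sum to 55.
Cost minus that sum is 60 - 55 = 5.

5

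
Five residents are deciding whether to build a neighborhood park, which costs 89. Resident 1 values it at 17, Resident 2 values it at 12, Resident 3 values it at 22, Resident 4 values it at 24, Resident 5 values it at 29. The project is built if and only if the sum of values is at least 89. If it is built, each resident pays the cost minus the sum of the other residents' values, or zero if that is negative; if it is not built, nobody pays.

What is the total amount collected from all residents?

32

Total value 104 ≥ cost 89, so it is built.
Resident 1: others sum to 87; max(0, 89 - 87) = 2.
Resident 2: others sum to 92; max(0, 89 - 92) = 0.
Resident 3: others sum to 82; max(0, 89 - 82) = 7.
Resident 4: others sum to 80; max(0, 89 - 80) = 9.
Resident 5: others sum to 75; max(0, 89 - 75) = 14.
Total collected = 2 + 0 + 7 + 9 + 14 = 32.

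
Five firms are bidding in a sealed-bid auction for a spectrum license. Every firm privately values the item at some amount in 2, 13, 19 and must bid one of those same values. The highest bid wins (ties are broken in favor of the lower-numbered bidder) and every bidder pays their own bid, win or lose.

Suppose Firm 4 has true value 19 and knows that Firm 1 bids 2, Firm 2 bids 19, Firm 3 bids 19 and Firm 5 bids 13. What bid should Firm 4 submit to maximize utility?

Bid 2: loses but pays 2, utility -2.
Bid 13: loses but pays 13, utility -13.
Bid 19: loses but pays 19, utility -19.
The best choice is 2 with utility -2.

2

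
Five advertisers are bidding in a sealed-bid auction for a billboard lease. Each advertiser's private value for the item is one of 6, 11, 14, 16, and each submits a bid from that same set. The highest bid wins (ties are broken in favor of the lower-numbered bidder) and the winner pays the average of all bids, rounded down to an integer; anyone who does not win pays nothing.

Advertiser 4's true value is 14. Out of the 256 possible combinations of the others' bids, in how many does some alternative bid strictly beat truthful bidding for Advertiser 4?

Others bid (6, 6, 6, 16): truth gives 0; bid 16 gives 4 > 0. Violating.
Others bid (6, 6, 11, 16): truth gives 0; bid 16 gives 3 > 0. Violating.
Others bid (6, 6, 14, 6): truth gives 0; bid 16 gives 5 > 0. Violating.
Others bid (6, 6, 14, 11): truth gives 0; bid 16 gives 4 > 0. Violating.
Others bid (6, 6, 6, 6): truth gives 7; no alternative beats it.
Others bid (6, 6, 6, 11): truth gives 6; no alternative beats it.
(Checking all 256 profiles: 79 have a profitable deviation, 177 do not.)

79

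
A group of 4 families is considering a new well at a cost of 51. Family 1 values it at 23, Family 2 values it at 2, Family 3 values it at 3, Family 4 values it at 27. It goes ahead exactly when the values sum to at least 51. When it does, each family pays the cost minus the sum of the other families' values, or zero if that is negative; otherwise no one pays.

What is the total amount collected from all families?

42

Total value 55 ≥ cost 51, so it is built.
Family 1: others sum to 32; max(0, 51 - 32) = 19.
Family 2: others sum to 53; max(0, 51 - 53) = 0.
Family 3: others sum to 52; max(0, 51 - 52) = 0.
Family 4: others sum to 28; max(0, 51 - 28) = 23.
Total collected = 19 + 0 + 0 + 23 = 42.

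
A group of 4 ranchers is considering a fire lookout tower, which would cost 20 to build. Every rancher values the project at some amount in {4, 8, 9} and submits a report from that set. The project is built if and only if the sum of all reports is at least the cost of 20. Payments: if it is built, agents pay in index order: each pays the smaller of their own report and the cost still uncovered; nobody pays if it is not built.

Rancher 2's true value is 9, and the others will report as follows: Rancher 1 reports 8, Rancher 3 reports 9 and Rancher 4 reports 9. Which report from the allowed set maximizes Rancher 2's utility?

Report 4: project built, pays 4, utility 9 - 4 = 5.
Report 8: project built, pays 8, utility 9 - 8 = 1.
Report 9: project built, pays 9, utility 9 - 9 = 0.
The best choice is 4 with utility 5.

4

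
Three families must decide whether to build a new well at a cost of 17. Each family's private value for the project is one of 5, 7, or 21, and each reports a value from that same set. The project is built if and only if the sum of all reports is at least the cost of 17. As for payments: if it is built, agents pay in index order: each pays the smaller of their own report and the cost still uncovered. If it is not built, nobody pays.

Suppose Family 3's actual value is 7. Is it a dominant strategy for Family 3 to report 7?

Check each profile of the others' reports and compare truth against every alternative report.
Others report (5, 21): truth gives 7, best alternative gives 7.
Others report (7, 21): truth gives 7, best alternative gives 7.
Others report (21, 5): truth gives 7, best alternative gives 7.
Others report (21, 7): truth gives 7, best alternative gives 7.
Others report (21, 21): truth gives 7, best alternative gives 7.
Others report (7, 7): truth gives 4, best alternative gives 4.
(Remaining 3 profiles checked similarly; truth is weakly best in each.)
In every case the truthful report is at least as good as any alternative, so it is a dominant strategy.

Yes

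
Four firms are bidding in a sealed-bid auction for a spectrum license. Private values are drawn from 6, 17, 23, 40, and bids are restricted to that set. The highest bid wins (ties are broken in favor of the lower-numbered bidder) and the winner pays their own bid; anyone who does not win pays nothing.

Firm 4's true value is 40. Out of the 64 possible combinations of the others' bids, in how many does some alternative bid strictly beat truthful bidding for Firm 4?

8

Others bid (6, 6, 6): truth gives 0; bid 17 gives 23 > 0. Violating.
Others bid (6, 6, 17): truth gives 0; bid 23 gives 17 > 0. Violating.
Others bid (6, 17, 6): truth gives 0; bid 23 gives 17 > 0. Violating.
Others bid (6, 17, 17): truth gives 0; bid 23 gives 17 > 0. Violating.
Others bid (6, 6, 23): truth gives 0; no alternative beats it.
Others bid (6, 6, 40): truth gives 0; no alternative beats it.
(Checking all 64 profiles: 8 have a profitable deviation, 56 do not.)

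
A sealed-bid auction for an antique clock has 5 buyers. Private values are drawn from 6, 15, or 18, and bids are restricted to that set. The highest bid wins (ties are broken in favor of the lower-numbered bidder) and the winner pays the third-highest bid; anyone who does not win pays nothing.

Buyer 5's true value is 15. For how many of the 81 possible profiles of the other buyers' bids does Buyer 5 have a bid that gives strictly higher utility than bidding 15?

Others bid (6, 6, 6, 15): truth gives 0; bid 18 gives 9 > 0. Violating.
Others bid (6, 6, 15, 6): truth gives 0; bid 18 gives 9 > 0. Violating.
Others bid (6, 15, 6, 6): truth gives 0; bid 18 gives 9 > 0. Violating.
Others bid (15, 6, 6, 6): truth gives 0; bid 18 gives 9 > 0. Violating.
Others bid (6, 6, 6, 6): truth gives 9; no alternative beats it.
Others bid (6, 6, 6, 18): truth gives 0; no alternative beats it.
(Checking all 81 profiles: 4 have a profitable deviation, 77 do not.)

4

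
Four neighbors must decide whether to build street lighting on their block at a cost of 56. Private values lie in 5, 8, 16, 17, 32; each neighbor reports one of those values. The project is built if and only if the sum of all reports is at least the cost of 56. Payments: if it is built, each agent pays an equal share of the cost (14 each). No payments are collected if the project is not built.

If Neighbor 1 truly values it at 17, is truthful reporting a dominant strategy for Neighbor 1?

Consider the case where Neighbor 2 reports 5, Neighbor 3 reports 5 and Neighbor 4 reports 16.
Truthful report 17: project not built, utility 0.
Report 32 instead: project built, pays 14, utility 17 - 14 = 3.
Since 3 > 0, reporting 32 is strictly better here, so truthful reporting is not dominant.

No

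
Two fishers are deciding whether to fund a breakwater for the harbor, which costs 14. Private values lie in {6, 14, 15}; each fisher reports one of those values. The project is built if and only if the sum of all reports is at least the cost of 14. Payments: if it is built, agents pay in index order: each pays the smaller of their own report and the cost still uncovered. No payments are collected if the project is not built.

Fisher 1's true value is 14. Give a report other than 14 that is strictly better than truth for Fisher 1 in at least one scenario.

Suppose Fisher 2 reports 14.
Report 14: project built, pays 14, utility 14 - 14 = 0.
Report 6: project built, pays 6, utility 14 - 6 = 8.
So reporting 6 beats truth here (8 > 0).

6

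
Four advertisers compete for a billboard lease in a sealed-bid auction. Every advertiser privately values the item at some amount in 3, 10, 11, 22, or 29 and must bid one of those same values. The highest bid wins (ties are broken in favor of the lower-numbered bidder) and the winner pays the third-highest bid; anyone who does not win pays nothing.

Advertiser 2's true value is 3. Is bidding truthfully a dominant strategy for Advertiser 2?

Yes

Check each profile of the others' bids and compare truth against every alternative bid.
Others bid (3, 10, 10): truth gives 0, best alternative gives -7.
Others bid (3, 3, 3): truth gives 0, best alternative gives 0.
Others bid (3, 3, 10): truth gives 0, best alternative gives 0.
Others bid (3, 3, 11): truth gives 0, best alternative gives 0.
Others bid (3, 3, 22): truth gives 0, best alternative gives 0.
Others bid (3, 3, 29): truth gives 0, best alternative gives 0.
(Remaining 119 profiles checked similarly; truth is weakly best in each.)
In every case the truthful bid is at least as good as any alternative, so it is a dominant strategy.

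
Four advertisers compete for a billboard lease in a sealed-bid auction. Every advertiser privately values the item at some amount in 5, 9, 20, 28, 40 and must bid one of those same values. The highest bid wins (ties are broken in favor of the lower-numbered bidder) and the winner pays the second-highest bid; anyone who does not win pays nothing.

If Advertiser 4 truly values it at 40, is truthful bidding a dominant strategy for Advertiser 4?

Check each profile of the others' bids and compare truth against every alternative bid.
Others bid (5, 5, 28): truth gives 12, best alternative gives 0.
Others bid (5, 9, 28): truth gives 12, best alternative gives 0.
Others bid (5, 20, 28): truth gives 12, best alternative gives 0.
Others bid (5, 28, 5): truth gives 12, best alternative gives 0.
Others bid (5, 28, 9): truth gives 12, best alternative gives 0.
Others bid (5, 28, 20): truth gives 12, best alternative gives 0.
(Remaining 119 profiles checked similarly; truth is weakly best in each.)
In every case the truthful bid is at least as good as any alternative, so it is a dominant strategy.

Yes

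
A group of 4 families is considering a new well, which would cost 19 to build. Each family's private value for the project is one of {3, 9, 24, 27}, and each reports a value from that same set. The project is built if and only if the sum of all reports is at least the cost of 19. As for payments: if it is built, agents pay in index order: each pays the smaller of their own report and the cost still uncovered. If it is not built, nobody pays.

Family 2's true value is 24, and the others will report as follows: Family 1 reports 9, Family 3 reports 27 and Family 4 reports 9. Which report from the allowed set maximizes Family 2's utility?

Report 3: project built, pays 3, utility 24 - 3 = 21.
Report 9: project built, pays 9, utility 24 - 9 = 15.
Report 24: project built, pays 10, utility 24 - 10 = 14.
Report 27: project built, pays 10, utility 24 - 10 = 14.
The best choice is 3 with utility 21.

3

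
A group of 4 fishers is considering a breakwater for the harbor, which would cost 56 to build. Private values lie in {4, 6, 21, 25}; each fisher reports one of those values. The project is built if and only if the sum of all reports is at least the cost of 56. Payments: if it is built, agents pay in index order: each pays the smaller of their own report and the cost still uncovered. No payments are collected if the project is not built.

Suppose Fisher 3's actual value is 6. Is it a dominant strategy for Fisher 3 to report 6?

No

Consider the case where Fisher 1 reports 4, Fisher 2 reports 25 and Fisher 4 reports 25.
Truthful report 6: project built, pays 6, utility 6 - 6 = 0.
Report 4 instead: project built, pays 4, utility 6 - 4 = 2.
Since 2 > 0, reporting 4 is strictly better here, so truthful reporting is not dominant.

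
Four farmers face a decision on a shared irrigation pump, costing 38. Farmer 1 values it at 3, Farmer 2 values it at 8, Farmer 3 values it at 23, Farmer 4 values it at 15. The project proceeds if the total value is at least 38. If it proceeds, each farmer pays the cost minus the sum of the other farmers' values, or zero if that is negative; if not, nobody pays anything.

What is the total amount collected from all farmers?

Total value 49 ≥ cost 38, so it is built.
Farmer 1: others sum to 46; max(0, 38 - 46) = 0.
Farmer 2: others sum to 41; max(0, 38 - 41) = 0.
Farmer 3: others sum to 26; max(0, 38 - 26) = 12.
Farmer 4: others sum to 34; max(0, 38 - 34) = 4.
Total collected = 0 + 0 + 12 + 4 = 16.

16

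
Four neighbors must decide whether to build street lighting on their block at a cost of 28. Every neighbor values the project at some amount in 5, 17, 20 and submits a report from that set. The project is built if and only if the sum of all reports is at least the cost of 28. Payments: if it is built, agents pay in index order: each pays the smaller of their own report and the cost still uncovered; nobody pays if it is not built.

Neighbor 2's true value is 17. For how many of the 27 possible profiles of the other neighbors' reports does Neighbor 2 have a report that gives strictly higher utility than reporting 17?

26

Others report (5, 5, 17): truth gives 0; report 5 gives 12 > 0. Violating.
Others report (5, 5, 20): truth gives 0; report 5 gives 12 > 0. Violating.
Others report (5, 17, 5): truth gives 0; report 5 gives 12 > 0. Violating.
Others report (5, 17, 17): truth gives 0; report 5 gives 12 > 0. Violating.
Others report (5, 5, 5): truth gives 0; no alternative beats it.
(Checking all 27 profiles: 26 have a profitable deviation, 1 does not.)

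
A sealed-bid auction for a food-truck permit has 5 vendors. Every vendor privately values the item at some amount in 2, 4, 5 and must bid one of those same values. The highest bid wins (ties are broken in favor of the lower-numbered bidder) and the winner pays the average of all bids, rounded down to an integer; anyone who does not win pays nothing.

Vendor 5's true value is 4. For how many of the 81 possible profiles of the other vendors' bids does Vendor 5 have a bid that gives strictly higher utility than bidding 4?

14

Others bid (2, 2, 2, 4): truth gives 0; bid 5 gives 1 > 0. Violating.
Others bid (2, 2, 4, 2): truth gives 0; bid 5 gives 1 > 0. Violating.
Others bid (2, 2, 4, 4): truth gives 0; bid 5 gives 1 > 0. Violating.
Others bid (2, 4, 2, 2): truth gives 0; bid 5 gives 1 > 0. Violating.
Others bid (2, 2, 2, 2): truth gives 2; no alternative beats it.
Others bid (2, 2, 2, 5): truth gives 0; no alternative beats it.
(Checking all 81 profiles: 14 have a profitable deviation, 67 do not.)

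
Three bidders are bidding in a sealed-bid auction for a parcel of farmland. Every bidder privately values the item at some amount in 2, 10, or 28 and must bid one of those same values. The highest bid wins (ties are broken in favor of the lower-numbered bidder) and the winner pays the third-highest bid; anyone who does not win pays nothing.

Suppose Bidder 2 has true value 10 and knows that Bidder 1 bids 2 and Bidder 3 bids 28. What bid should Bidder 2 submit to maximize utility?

28

Bid 2: loses, pays 0, utility 0.
Bid 10: loses, pays 0, utility 0.
Bid 28: wins, pays 2, utility 10 - 2 = 8.
The best choice is 28 with utility 8.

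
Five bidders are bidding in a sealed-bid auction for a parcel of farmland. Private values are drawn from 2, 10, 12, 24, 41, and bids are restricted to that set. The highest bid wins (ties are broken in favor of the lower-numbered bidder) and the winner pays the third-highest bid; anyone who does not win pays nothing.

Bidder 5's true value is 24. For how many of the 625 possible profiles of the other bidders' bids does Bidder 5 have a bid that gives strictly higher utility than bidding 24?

Others bid (2, 2, 2, 24): truth gives 0; bid 41 gives 22 > 0. Violating.
Others bid (2, 2, 10, 24): truth gives 0; bid 41 gives 14 > 0. Violating.
Others bid (2, 2, 12, 24): truth gives 0; bid 41 gives 12 > 0. Violating.
Others bid (2, 2, 24, 2): truth gives 0; bid 41 gives 22 > 0. Violating.
Others bid (2, 2, 2, 2): truth gives 22; no alternative beats it.
Others bid (2, 2, 2, 10): truth gives 22; no alternative beats it.
(Checking all 625 profiles: 108 have a profitable deviation, 517 do not.)

108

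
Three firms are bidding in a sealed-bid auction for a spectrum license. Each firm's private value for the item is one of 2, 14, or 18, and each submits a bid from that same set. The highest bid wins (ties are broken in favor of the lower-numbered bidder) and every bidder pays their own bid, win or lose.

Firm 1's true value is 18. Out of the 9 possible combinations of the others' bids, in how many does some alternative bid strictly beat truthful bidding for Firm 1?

Others bid (2, 2): truth gives 0; bid 2 gives 16 > 0. Violating.
Others bid (2, 14): truth gives 0; bid 14 gives 4 > 0. Violating.
Others bid (14, 2): truth gives 0; bid 14 gives 4 > 0. Violating.
Others bid (14, 14): truth gives 0; bid 14 gives 4 > 0. Violating.
Others bid (2, 18): truth gives 0; no alternative beats it.
Others bid (14, 18): truth gives 0; no alternative beats it.
(Checking all 9 profiles: 4 have a profitable deviation, 5 do not.)

4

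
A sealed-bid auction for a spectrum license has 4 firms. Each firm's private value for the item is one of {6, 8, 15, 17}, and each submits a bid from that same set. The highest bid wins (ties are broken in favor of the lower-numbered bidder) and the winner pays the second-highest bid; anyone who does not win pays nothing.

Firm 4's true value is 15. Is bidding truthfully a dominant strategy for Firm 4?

Yes

Check each profile of the others' bids and compare truth against every alternative bid.
Others bid (6, 6, 6): truth gives 9, best alternative gives 9.
Others bid (6, 6, 8): truth gives 7, best alternative gives 7.
Others bid (6, 8, 6): truth gives 7, best alternative gives 7.
Others bid (6, 8, 8): truth gives 7, best alternative gives 7.
Others bid (8, 6, 6): truth gives 7, best alternative gives 7.
Others bid (8, 6, 8): truth gives 7, best alternative gives 7.
(Remaining 58 profiles checked similarly; truth is weakly best in each.)
In every case the truthful bid is at least as good as any alternative, so it is a dominant strategy.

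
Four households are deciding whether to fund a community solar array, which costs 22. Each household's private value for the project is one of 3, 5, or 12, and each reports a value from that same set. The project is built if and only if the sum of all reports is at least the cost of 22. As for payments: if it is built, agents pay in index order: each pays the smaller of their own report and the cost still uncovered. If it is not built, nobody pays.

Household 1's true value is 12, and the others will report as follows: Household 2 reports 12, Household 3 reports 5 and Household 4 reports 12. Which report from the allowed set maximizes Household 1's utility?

Report 3: project built, pays 3, utility 12 - 3 = 9.
Report 5: project built, pays 5, utility 12 - 5 = 7.
Report 12: project built, pays 12, utility 12 - 12 = 0.
The best choice is 3 with utility 9.

3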